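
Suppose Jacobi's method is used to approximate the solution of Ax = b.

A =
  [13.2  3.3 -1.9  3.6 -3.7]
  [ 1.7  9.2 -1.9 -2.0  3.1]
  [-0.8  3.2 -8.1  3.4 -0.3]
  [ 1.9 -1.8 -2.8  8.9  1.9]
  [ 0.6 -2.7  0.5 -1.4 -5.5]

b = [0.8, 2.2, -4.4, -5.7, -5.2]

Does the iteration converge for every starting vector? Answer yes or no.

A = D + L + U where D = diag(13.2, 9.2, -8.1, 8.9, -5.5).
T_J = -D⁻¹(L+U): T[3,2] = -(-2.8)/(8.9) = +0.3146; T[3,3] = 0.
  T[0,:] = [+0.0000, -0.2500, +0.1439, -0.2727, +0.2803]
  T[1,:] = [-0.1848, +0.0000, +0.2065, +0.2174, -0.3370]
  T[2,:] = [-0.0988, +0.3951, +0.0000, +0.4198, -0.0370]
  T[3,:] = [-0.2135, +0.2022, +0.3146, +0.0000, -0.2135]
  T[4,:] = [+0.1091, -0.4909, +0.0909, -0.2545, +0.0000]
|λ(T)| sorted: 0.8595, 0.5872, 0.2900, 0.1131, 0.0954.
ρ(T) = max|λ| = 0.8595; 0.8595 < 1: convergent.

yes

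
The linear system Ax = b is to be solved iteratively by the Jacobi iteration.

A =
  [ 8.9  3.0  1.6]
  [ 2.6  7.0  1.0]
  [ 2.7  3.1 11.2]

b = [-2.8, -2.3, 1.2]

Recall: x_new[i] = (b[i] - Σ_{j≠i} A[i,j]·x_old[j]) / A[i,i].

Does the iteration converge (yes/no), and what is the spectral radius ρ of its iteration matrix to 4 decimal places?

Let D = diag(8.9, 7, 11.2); L, U the strict triangles.
Jacobi T = -D⁻¹(L+U): T[2,1] = -(3.1)/(11.2) = -0.2768; T[2,2] = 0.
  T[0,:] = [+0.0000, -0.3371, -0.1798]
  T[1,:] = [-0.3714, +0.0000, -0.1429]
  T[2,:] = [-0.2411, -0.2768, +0.0000]
|roots of det(T-λI)|: 0.5161, 0.3491, 0.1670.
spectral radius ρ = 0.5161; 0.5161 < 1, so it converges for any x₀.

yes, ρ = 0.5161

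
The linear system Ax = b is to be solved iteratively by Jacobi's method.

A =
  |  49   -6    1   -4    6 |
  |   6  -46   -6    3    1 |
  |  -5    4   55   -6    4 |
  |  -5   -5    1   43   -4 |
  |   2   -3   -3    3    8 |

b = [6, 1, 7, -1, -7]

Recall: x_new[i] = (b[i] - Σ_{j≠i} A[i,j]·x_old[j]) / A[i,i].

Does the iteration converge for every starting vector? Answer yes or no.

yes

A = D + L + U where D = diag(49, -46, 55, 43, 8).
T_J = -D⁻¹(L+U): T[2,0] = -(-5)/(55) = +0.0909; T[2,2] = 0.
  T[0,:] = [+0.0000, +0.1224, -0.0204, +0.0816, -0.1224]
  T[1,:] = [+0.1304, +0.0000, -0.1304, +0.0652, +0.0217]
  T[2,:] = [+0.0909, -0.0727, +0.0000, +0.1091, -0.0727]
  T[3,:] = [+0.1163, +0.1163, -0.0233, +0.0000, +0.0930]
  T[4,:] = [-0.2500, +0.3750, +0.3750, -0.3750, +0.0000]
|eigenvalues of T|: 0.2150, 0.1558, 0.1558, 0.1433, 0.1433.
ρ = 0.2150; 0.2150 < 1: convergent.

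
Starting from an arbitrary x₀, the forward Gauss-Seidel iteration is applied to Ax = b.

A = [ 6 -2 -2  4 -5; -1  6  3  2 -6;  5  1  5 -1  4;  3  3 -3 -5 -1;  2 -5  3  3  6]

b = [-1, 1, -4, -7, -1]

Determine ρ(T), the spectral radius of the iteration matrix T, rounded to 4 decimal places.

A = D + L + U where D = diag(6, 6, 5, -5, 6).
T_GS = -(D+L)⁻¹U: row 0 first, T[0,1] = -(-2)/(6) = +0.3333; later rows by forward substitution.
  T[0,:] = [+0.0000 +0.3333 +0.3333 -0.6667 +0.8333]
  T[1,:] = [+0.0000 +0.0556 -0.4444 -0.4444 +1.1389]
  T[2,:] = [+0.0000 -0.3444 -0.2444 +0.9556 -1.8611]
  T[3,:] = [+0.0000 +0.4400 +0.0800 -1.2400 +2.1000]
  T[4,:] = [+0.0000 -0.1126 -0.3993 -0.0059 +0.5519]
eigenvalue magnitudes: 1.5830, 0.8107, 0.1192, 0.0145, 0.0000.
spectral radius ρ = 1.5830; 1.5830 > 1: divergent.

1.5830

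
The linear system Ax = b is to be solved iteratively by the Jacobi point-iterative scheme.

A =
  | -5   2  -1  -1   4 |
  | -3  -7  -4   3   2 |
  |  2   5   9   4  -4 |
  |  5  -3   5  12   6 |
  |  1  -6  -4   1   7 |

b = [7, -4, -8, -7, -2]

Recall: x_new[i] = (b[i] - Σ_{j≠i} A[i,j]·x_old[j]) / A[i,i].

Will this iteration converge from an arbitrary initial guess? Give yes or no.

Split A = D + L + U, D = diag(-5, -7, 9, 12, 7).
T_J = -D⁻¹(L+U): T[4,0] = -(1)/(7) = -0.1429; T[4,4] = 0.
  T[0,:] = [+0.0000, +0.4000, -0.2000, -0.2000, +0.8000]
  T[1,:] = [-0.4286, +0.0000, -0.5714, +0.4286, +0.2857]
  T[2,:] = [-0.2222, -0.5556, +0.0000, -0.4444, +0.4444]
  T[3,:] = [-0.4167, +0.2500, -0.4167, +0.0000, -0.5000]
  T[4,:] = [-0.1429, +0.8571, +0.5714, -0.1429, +0.0000]
moduli |λ_i(T)| = 1.1780, 0.8080, 0.7293, 0.7293, 0.5217.
spectral radius ρ = 1.1780; 1.1780 > 1 ⇒ diverges.

no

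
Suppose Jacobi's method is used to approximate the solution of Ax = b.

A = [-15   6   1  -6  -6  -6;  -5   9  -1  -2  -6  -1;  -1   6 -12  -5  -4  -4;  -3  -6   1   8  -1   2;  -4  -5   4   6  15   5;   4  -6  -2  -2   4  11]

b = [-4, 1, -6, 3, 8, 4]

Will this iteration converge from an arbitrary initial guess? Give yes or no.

no

A = D + L + U where D = diag(-15, 9, -12, 8, 15, 11).
T_J = -D⁻¹(L+U): T[2,1] = -(6)/(-12) = +0.5000; T[2,2] = 0.
  T[0,:] = [+0.0000, +0.4000, +0.0667, -0.4000, -0.4000, -0.4000]
  T[1,:] = [+0.5556, +0.0000, +0.1111, +0.2222, +0.6667, +0.1111]
  T[2,:] = [-0.0833, +0.5000, +0.0000, -0.4167, -0.3333, -0.3333]
  T[3,:] = [+0.3750, +0.7500, -0.1250, +0.0000, +0.1250, -0.2500]
  T[4,:] = [+0.2667, +0.3333, -0.2667, -0.4000, +0.0000, -0.3333]
  T[5,:] = [-0.3636, +0.5455, +0.1818, +0.1818, -0.3636, +0.0000]
eigenvalue magnitudes: 1.2238, 0.7554, 0.7554, 0.1196, 0.1196, 0.0079.
ρ(T) = max|λ| = 1.2238; 1.2238 > 1 ⇒ diverges.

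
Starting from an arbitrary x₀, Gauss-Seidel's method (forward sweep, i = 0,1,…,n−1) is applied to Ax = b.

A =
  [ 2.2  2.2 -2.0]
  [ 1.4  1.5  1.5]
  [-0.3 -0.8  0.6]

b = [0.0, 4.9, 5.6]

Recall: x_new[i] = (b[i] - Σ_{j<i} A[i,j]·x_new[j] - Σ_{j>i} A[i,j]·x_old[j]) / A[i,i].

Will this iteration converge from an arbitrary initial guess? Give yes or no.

A = D + L + U where D = diag(2.2, 1.5, 0.6).
GS T = -(D+L)⁻¹U: row 0 first, T[0,1] = -(2.2)/(2.2) = -1.0000; later rows by forward substitution.
  T[0,:] = [+0.0000  -1.0000  +0.9091]
  T[1,:] = [+0.0000  +0.9333  -1.8485]
  T[2,:] = [+0.0000  +0.7444  -2.0101]
moduli |λ_i(T)| = 1.4271, 0.3504, 0.0000.
ρ = 1.4271; 1.4271 > 1 ⇒ diverges.

no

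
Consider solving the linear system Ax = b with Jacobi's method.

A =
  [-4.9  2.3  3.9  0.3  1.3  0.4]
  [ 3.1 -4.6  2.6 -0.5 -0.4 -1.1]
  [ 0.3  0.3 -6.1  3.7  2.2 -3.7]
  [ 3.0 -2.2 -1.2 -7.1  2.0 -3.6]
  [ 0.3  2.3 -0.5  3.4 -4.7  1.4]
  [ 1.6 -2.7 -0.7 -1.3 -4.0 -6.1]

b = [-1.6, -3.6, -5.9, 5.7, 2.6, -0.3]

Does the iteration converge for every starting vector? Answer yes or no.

A = D + L + U where D = diag(-4.9, -4.6, -6.1, -7.1, -4.7, -6.1).
T_J = -D⁻¹(L+U): T[3,1] = -(-2.2)/(-7.1) = -0.3099; T[3,3] = 0.
  T[0,:] = [+0.0000 +0.4694 +0.7959 +0.0612 +0.2653 +0.0816]
  T[1,:] = [+0.6739 +0.0000 +0.5652 -0.1087 -0.0870 -0.2391]
  T[2,:] = [+0.0492 +0.0492 +0.0000 +0.6066 +0.3607 -0.6066]
  T[3,:] = [+0.4225 -0.3099 -0.1690 +0.0000 +0.2817 -0.5070]
  T[4,:] = [+0.0638 +0.4894 -0.1064 +0.7234 +0.0000 +0.2979]
  T[5,:] = [+0.2623 -0.4426 -0.1148 -0.2131 -0.6557 +0.0000]
|eigenvalues of T|: 1.1523, 0.8418, 0.8418, 0.5952, 0.5952, 0.0568.
spectral radius ρ = 1.1523; 1.1523 > 1, so it fails to converge.

no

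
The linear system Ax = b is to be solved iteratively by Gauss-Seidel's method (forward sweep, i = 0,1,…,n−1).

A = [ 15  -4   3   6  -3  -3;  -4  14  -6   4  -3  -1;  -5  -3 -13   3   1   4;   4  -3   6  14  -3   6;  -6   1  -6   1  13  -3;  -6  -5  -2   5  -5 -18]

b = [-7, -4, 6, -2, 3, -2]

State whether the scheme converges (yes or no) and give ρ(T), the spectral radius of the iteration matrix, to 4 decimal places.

yes, ρ = 0.5305

Diagonal D = diag(15, 14, -13, 14, 13, -18); L, U strict lower/upper.
T_GS = -(D+L)⁻¹U: row 0 first, T[0,4] = -(-3)/(15) = +0.2000; later rows by forward substitution.
  T[0,:] = [+0.0000 +0.2667 -0.2000 -0.4000 +0.2000 +0.2000]
  T[1,:] = [+0.0000 +0.0762 +0.3714 -0.4000 +0.2714 +0.1286]
  T[2,:] = [+0.0000 -0.1201 -0.0088 +0.4769 -0.0626 +0.2011]
  T[3,:] = [+0.0000 -0.0084 +0.1405 -0.1758 +0.2422 -0.5443]
  T[4,:] = [+0.0000 +0.0624 -0.1357 +0.0798 +0.0239 +0.4479]
  T[5,:] = [+0.0000 -0.1164 +0.0412 +0.1204 -0.0745 -0.4003]
eigenvalue magnitudes: 0.5305, 0.2881, 0.2881, 0.0994, 0.0994, 0.0000.
spectral radius ρ = 0.5305; 0.5305 < 1: convergent.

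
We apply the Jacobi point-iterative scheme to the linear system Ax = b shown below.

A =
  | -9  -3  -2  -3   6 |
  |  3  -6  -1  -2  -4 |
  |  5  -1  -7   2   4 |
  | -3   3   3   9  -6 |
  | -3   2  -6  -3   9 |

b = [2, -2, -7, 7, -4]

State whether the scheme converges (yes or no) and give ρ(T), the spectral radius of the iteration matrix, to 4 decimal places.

Diagonal D = diag(-9, -6, -7, 9, 9); L, U strict lower/upper.
T_J = -D⁻¹(L+U): T[0,3] = -(-3)/(-9) = -0.3333; T[0,0] = 0.
  T[0,:] = [+0.0000 -0.3333 -0.2222 -0.3333 +0.6667]
  T[1,:] = [+0.5000 +0.0000 -0.1667 -0.3333 -0.6667]
  T[2,:] = [+0.7143 -0.1429 +0.0000 +0.2857 +0.5714]
  T[3,:] = [+0.3333 -0.3333 -0.3333 +0.0000 +0.6667]
  T[4,:] = [+0.3333 -0.2222 +0.6667 +0.3333 +0.0000]
|roots of det(T-λI)|: 1.1601, 0.7550, 0.7550, 0.5499, 0.1740.
spectral radius ρ = 1.1601; 1.1601 > 1 ⇒ diverges.

no, ρ = 1.1601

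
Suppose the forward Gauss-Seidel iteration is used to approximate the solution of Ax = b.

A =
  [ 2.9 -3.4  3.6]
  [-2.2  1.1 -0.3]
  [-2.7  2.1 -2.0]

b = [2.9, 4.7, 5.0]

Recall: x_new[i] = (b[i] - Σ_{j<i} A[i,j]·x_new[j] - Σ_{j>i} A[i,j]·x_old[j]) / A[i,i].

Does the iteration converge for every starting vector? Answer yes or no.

no

Split A = D + L + U, D = diag(2.9, 1.1, -2).
GS T = -(D+L)⁻¹U: row 0 first, T[0,1] = -(-3.4)/(2.9) = +1.1724; later rows by forward substitution.
  T[0,:] = [+0.0000  +1.1724  -1.2414]
  T[1,:] = [+0.0000  +2.3448  -2.2100]
  T[2,:] = [+0.0000  +0.8793  -0.6447]
|roots of det(T-λI)|: 1.3895, 0.3107, 0.0000.
spectral radius ρ = 1.3895; 1.3895 > 1 ⇒ diverges.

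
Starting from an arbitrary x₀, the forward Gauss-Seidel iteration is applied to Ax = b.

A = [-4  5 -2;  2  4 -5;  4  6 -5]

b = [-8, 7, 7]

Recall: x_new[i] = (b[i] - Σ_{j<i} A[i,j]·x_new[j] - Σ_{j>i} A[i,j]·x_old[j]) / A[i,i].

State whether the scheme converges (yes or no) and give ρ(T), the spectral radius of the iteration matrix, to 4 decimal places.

A = D + L + U where D = diag(-4, 4, -5).
T_GS = -(D+L)⁻¹U: row 0 first, T[0,1] = -(5)/(-4) = +1.2500; later rows by forward substitution.
  T[0,:] = [+0.0000 +1.2500 -0.5000]
  T[1,:] = [+0.0000 -0.6250 +1.5000]
  T[2,:] = [+0.0000 +0.2500 +1.4000]
|roots of det(T-λI)|: 1.5708, 0.7958, 0.0000.
spectral radius ρ = 1.5708; 1.5708 > 1, so it fails to converge.

no, ρ = 1.5708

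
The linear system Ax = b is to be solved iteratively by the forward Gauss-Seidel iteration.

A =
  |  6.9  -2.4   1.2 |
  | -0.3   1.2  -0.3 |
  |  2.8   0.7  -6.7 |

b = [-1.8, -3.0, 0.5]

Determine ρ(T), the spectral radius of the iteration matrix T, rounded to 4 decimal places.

0.2094

Let D = diag(6.9, 1.2, -6.7); L, U the strict triangles.
GS T = -(D+L)⁻¹U: row 0 first, T[0,2] = -(1.2)/(6.9) = -0.1739; later rows by forward substitution.
  T[0,:] = [+0.0000 +0.3478 -0.1739]
  T[1,:] = [+0.0000 +0.0870 +0.2065]
  T[2,:] = [+0.0000 +0.1544 -0.0511]
|eigenvalues of T|: 0.2094, 0.1735, 0.0000.
ρ = 0.2094; 0.2094 < 1: convergent.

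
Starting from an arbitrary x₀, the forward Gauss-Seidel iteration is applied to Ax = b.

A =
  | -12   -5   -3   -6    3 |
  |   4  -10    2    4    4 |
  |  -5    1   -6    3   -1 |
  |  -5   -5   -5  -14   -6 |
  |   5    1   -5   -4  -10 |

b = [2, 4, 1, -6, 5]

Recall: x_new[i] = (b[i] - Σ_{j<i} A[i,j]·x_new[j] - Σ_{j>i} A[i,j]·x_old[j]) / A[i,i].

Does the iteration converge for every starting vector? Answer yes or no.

yes

Diagonal D = diag(-12, -10, -6, -14, -10); L, U strict lower/upper.
T_GS = -(D+L)⁻¹U: row 0 first, T[0,2] = -(-3)/(-12) = -0.2500; later rows by forward substitution.
  T[0,:] = [+0.0000, -0.4167, -0.2500, -0.5000, +0.2500]
  T[1,:] = [+0.0000, -0.1667, +0.1000, +0.2000, +0.5000]
  T[2,:] = [+0.0000, +0.3194, +0.2250, +0.9500, -0.2917]
  T[3,:] = [+0.0000, +0.0942, -0.0268, -0.2321, -0.5923]
  T[4,:] = [+0.0000, -0.4224, -0.2168, -0.6121, +0.5577]
eigenvalue magnitudes: 0.9226, 0.2650, 0.1911, 0.1911, 0.0000.
ρ = 0.9226; 0.9226 < 1 ⇒ converges.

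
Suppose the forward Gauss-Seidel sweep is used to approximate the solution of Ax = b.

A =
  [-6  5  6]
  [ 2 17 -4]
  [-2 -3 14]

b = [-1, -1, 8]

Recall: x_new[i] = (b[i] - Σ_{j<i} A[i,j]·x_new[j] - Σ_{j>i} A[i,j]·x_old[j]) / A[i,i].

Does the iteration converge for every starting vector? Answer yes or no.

yes

A = D + L + U where D = diag(-6, 17, 14).
T_GS = -(D+L)⁻¹U: row 0 first, T[0,1] = -(5)/(-6) = +0.8333; later rows by forward substitution.
  T[0,:] = [+0.0000, +0.8333, +1.0000]
  T[1,:] = [+0.0000, -0.0980, +0.1176]
  T[2,:] = [+0.0000, +0.0980, +0.1681]
moduli |λ_i(T)| = 0.2060, 0.1360, 0.0000.
ρ = 0.2060; 0.2060 < 1: convergent.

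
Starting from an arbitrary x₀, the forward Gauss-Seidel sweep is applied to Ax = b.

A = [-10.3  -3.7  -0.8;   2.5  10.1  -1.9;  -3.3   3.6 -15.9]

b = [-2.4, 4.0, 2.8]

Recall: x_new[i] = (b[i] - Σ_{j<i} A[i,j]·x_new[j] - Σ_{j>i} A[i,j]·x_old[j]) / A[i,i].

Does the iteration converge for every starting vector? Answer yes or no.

Split A = D + L + U, D = diag(-10.3, 10.1, -15.9).
T_GS = -(D+L)⁻¹U: row 0 first, T[0,1] = -(-3.7)/(-10.3) = -0.3592; later rows by forward substitution.
  T[0,:] = [+0.0000  -0.3592  -0.0777]
  T[1,:] = [+0.0000  +0.0889  +0.2073]
  T[2,:] = [+0.0000  +0.0947  +0.0631]
|λ(T)| sorted: 0.2167, 0.0647, 0.0000.
ρ(T) = max|λ| = 0.2167; 0.2167 < 1: convergent.

yes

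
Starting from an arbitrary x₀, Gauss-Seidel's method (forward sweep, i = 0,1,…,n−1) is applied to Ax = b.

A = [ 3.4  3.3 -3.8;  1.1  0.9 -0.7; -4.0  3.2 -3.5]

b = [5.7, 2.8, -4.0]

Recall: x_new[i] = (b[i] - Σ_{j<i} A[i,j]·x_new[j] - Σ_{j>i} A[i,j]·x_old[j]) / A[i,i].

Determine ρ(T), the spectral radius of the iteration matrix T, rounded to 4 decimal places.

Write A = D+L+U with D = diag(3.4, 0.9, -3.5).
T_GS = -(D+L)⁻¹U: row 0 first, T[0,2] = -(-3.8)/(3.4) = +1.1176; later rows by forward substitution.
  T[0,:] = [+0.0000, -0.9706, +1.1176]
  T[1,:] = [+0.0000, +1.1863, -0.5882]
  T[2,:] = [+0.0000, +2.1938, -1.8151]
|eigenvalues of T|: 1.2950, 0.6662, 0.0000.
ρ(T) = max|λ| = 1.2950; 1.2950 > 1 ⇒ diverges.

1.2950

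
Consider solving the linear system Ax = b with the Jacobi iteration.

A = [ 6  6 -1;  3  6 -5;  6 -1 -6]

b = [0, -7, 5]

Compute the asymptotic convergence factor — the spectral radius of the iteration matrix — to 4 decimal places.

Diagonal D = diag(6, 6, -6); L, U strict lower/upper.
Jacobi T = -D⁻¹(L+U): T[2,0] = -(6)/(-6) = +1.0000; T[2,2] = 0.
  T[0,:] = [+0.0000, -1.0000, +0.1667]
  T[1,:] = [-0.5000, +0.0000, +0.8333]
  T[2,:] = [+1.0000, -0.1667, +0.0000]
moduli |λ_i(T)| = 1.1217, 0.8547, 0.8547.
ρ = 1.1217; 1.1217 > 1, so it fails to converge.

1.1217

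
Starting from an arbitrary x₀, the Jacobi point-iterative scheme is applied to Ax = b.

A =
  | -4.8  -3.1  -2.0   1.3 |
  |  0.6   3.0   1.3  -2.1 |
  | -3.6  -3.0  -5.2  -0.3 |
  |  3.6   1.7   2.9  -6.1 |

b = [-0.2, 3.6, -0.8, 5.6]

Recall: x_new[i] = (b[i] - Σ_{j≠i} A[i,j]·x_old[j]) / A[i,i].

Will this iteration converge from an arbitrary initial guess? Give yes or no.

Write A = D+L+U with D = diag(-4.8, 3, -5.2, -6.1).
Jacobi: T = -D⁻¹(L+U), T[3,2] = -(2.9)/(-6.1) = +0.4754; T[3,3] = 0.
  T[0,:] = [+0.0000  -0.6458  -0.4167  +0.2708]
  T[1,:] = [-0.2000  +0.0000  -0.4333  +0.7000]
  T[2,:] = [-0.6923  -0.5769  +0.0000  -0.0577]
  T[3,:] = [+0.5902  +0.2787  +0.4754  +0.0000]
|roots of det(T-λI)|: 1.3049, 0.5841, 0.5841, 0.4090.
ρ(T) = max|λ| = 1.3049; 1.3049 > 1 ⇒ diverges.

no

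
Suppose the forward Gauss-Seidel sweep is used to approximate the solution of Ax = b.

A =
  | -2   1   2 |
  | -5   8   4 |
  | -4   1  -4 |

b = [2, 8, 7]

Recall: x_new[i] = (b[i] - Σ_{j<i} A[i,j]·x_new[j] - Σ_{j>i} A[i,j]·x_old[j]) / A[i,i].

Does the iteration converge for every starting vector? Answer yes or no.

Split A = D + L + U, D = diag(-2, 8, -4).
T_GS = -(D+L)⁻¹U: row 0 first, T[0,2] = -(2)/(-2) = +1.0000; later rows by forward substitution.
  T[0,:] = [+0.0000 +0.5000 +1.0000]
  T[1,:] = [+0.0000 +0.3125 +0.1250]
  T[2,:] = [+0.0000 -0.4219 -0.9688]
|roots of det(T-λI)|: 0.9262, 0.2699, 0.0000.
ρ(T) = max|λ| = 0.9262; 0.9262 < 1, so it converges for any x₀.

yes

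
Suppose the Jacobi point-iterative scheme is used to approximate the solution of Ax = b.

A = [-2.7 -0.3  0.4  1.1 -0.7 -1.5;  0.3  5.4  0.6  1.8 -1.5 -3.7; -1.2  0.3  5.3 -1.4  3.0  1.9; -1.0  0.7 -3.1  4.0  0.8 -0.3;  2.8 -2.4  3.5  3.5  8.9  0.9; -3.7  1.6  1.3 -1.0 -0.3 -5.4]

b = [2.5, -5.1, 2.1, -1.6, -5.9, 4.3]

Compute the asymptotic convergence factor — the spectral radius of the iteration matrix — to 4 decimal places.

Write A = D+L+U with D = diag(-2.7, 5.4, 5.3, 4, 8.9, -5.4).
Jacobi: T = -D⁻¹(L+U), T[4,2] = -(3.5)/(8.9) = -0.3933; T[4,4] = 0.
  T[0,:] = [+0.0000  -0.1111  +0.1481  +0.4074  -0.2593  -0.5556]
  T[1,:] = [-0.0556  +0.0000  -0.1111  -0.3333  +0.2778  +0.6852]
  T[2,:] = [+0.2264  -0.0566  +0.0000  +0.2642  -0.5660  -0.3585]
  T[3,:] = [+0.2500  -0.1750  +0.7750  +0.0000  -0.2000  +0.0750]
  T[4,:] = [-0.3146  +0.2697  -0.3933  -0.3933  +0.0000  -0.1011]
  T[5,:] = [-0.6852  +0.2963  +0.2407  -0.1852  -0.0556  +0.0000]
moduli |λ_i(T)| = 1.3116, 0.8387, 0.4663, 0.4663, 0.3669, 0.0738.
spectral radius ρ = 1.3116; 1.3116 > 1 ⇒ diverges.

1.3116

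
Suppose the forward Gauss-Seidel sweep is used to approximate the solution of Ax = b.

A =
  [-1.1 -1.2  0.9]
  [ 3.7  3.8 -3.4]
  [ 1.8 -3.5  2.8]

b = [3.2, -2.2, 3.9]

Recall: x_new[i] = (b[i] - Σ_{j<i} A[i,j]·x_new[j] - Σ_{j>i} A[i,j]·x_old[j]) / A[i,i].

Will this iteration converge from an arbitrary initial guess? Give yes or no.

Diagonal D = diag(-1.1, 3.8, 2.8); L, U strict lower/upper.
T_GS = -(D+L)⁻¹U: row 0 first, T[0,1] = -(-1.2)/(-1.1) = -1.0909; later rows by forward substitution.
  T[0,:] = [+0.0000  -1.0909  +0.8182]
  T[1,:] = [+0.0000  +1.0622  +0.0981]
  T[2,:] = [+0.0000  +2.0290  -0.4034]
|eigenvalues of T|: 1.1873, 0.5285, 0.0000.
spectral radius ρ = 1.1873; 1.1873 > 1, so it fails to converge.

no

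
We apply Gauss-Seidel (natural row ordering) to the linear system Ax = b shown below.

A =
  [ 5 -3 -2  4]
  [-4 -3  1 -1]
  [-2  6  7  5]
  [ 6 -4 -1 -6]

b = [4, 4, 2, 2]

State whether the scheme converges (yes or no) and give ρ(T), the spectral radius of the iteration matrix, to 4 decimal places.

no, ρ = 1.2211

Let D = diag(5, -3, 7, -6); L, U the strict triangles.
T_GS = -(D+L)⁻¹U: row 0 first, T[0,2] = -(-2)/(5) = +0.4000; later rows by forward substitution.
  T[0,:] = [+0.0000 +0.6000 +0.4000 -0.8000]
  T[1,:] = [+0.0000 -0.8000 -0.2000 +0.7333]
  T[2,:] = [+0.0000 +0.8571 +0.2857 -1.5714]
  T[3,:] = [+0.0000 +0.9905 +0.4857 -1.0270]
moduli |λ_i(T)| = 1.2211, 0.3420, 0.3420, 0.0000.
ρ = 1.2211; 1.2211 > 1 ⇒ diverges.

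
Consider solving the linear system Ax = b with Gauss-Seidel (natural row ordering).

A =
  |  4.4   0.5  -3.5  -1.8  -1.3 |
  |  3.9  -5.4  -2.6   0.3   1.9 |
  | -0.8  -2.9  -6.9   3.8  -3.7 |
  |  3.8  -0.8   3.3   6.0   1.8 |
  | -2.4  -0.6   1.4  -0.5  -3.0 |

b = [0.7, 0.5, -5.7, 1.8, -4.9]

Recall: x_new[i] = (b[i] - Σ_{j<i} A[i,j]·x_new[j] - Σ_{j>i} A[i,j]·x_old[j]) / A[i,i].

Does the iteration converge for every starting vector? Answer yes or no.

no

A = D + L + U where D = diag(4.4, -5.4, -6.9, 6, -3).
GS T = -(D+L)⁻¹U: row 0 first, T[0,1] = -(0.5)/(4.4) = -0.1136; later rows by forward substitution.
  T[0,:] = [+0.0000, -0.1136, +0.7955, +0.4091, +0.2955]
  T[1,:] = [+0.0000, -0.0821, +0.0930, +0.3510, +0.5652]
  T[2,:] = [+0.0000, +0.0477, -0.1313, +0.3558, -0.8081]
  T[3,:] = [+0.0000, +0.0348, -0.4192, -0.4080, +0.0327]
  T[4,:] = [+0.0000, +0.1238, -0.6464, -0.1635, -0.7319]
|eigenvalues of T|: 1.2712, 0.1858, 0.1858, 0.1648, 0.0000.
ρ(T) = max|λ| = 1.2712; 1.2712 > 1: divergent.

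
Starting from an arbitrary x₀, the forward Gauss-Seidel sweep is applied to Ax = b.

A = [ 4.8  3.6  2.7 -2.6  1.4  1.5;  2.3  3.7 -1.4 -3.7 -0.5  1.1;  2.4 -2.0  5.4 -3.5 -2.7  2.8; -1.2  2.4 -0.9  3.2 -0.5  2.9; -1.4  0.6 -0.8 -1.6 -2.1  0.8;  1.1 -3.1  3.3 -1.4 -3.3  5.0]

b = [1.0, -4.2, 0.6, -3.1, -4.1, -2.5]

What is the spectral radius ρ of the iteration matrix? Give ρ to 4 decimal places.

A = D + L + U where D = diag(4.8, 3.7, 5.4, 3.2, -2.1, 5).
GS T = -(D+L)⁻¹U: row 0 first, T[0,2] = -(2.7)/(4.8) = -0.5625; later rows by forward substitution.
  T[0,:] = [+0.0000  -0.7500  -0.5625  +0.5417  -0.2917  -0.3125]
  T[1,:] = [+0.0000  +0.4662  +0.7280  +0.6633  +0.3164  -0.1030]
  T[2,:] = [+0.0000  +0.5060  +0.5196  +0.6531  +0.7468  -0.4178]
  T[3,:] = [+0.0000  -0.4886  -0.6108  -0.1107  +0.0196  -1.0637]
  T[4,:] = [+0.0000  +0.8127  +0.8504  -0.3361  -0.0146  +1.5294]
  T[5,:] = [+0.0000  +0.5197  +0.6224  -0.3917  -0.2367  +0.9922]
|eigenvalues of T|: 1.3239, 0.5821, 0.5821, 0.3629, 0.0148, 0.0000.
spectral radius ρ = 1.3239; 1.3239 > 1: divergent.

1.3239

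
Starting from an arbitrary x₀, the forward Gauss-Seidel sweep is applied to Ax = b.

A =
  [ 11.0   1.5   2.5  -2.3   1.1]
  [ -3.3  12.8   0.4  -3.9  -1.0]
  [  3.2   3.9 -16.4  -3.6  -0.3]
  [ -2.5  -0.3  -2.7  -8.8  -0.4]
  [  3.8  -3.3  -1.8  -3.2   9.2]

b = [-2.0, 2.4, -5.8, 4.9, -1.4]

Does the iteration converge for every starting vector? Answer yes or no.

yes

Split A = D + L + U, D = diag(11, 12.8, -16.4, -8.8, 9.2).
GS T = -(D+L)⁻¹U: row 0 first, T[0,2] = -(2.5)/(11) = -0.2273; later rows by forward substitution.
  T[0,:] = [+0.0000, -0.1364, -0.2273, +0.2091, -0.1000]
  T[1,:] = [+0.0000, -0.0352, -0.0898, +0.3586, +0.0523]
  T[2,:] = [+0.0000, -0.0350, -0.0657, -0.0934, -0.0254]
  T[3,:] = [+0.0000, +0.0507, +0.0878, -0.0430, -0.0110]
  T[4,:] = [+0.0000, +0.0545, +0.0793, +0.0090, +0.0513]
moduli |λ_i(T)| = 0.1750, 0.0574, 0.0574, 0.0305, 0.0000.
spectral radius ρ = 0.1750; 0.1750 < 1 ⇒ converges.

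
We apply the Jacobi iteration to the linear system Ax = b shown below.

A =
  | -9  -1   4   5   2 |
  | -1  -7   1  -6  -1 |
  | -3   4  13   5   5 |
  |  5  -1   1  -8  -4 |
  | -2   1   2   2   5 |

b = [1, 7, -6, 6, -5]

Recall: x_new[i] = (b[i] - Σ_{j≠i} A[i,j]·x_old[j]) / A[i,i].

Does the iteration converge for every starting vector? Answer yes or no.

no

Split A = D + L + U, D = diag(-9, -7, 13, -8, 5).
Jacobi: T = -D⁻¹(L+U), T[1,2] = -(1)/(-7) = +0.1429; T[1,1] = 0.
  T[0,:] = [+0.0000  -0.1111  +0.4444  +0.5556  +0.2222]
  T[1,:] = [-0.1429  +0.0000  +0.1429  -0.8571  -0.1429]
  T[2,:] = [+0.2308  -0.3077  +0.0000  -0.3846  -0.3846]
  T[3,:] = [+0.6250  -0.1250  +0.1250  +0.0000  -0.5000]
  T[4,:] = [+0.4000  -0.2000  -0.4000  -0.4000  +0.0000]
moduli |λ_i(T)| = 1.1752, 0.7626, 0.4267, 0.3471, 0.3471.
ρ(T) = max|λ| = 1.1752; 1.1752 > 1 ⇒ diverges.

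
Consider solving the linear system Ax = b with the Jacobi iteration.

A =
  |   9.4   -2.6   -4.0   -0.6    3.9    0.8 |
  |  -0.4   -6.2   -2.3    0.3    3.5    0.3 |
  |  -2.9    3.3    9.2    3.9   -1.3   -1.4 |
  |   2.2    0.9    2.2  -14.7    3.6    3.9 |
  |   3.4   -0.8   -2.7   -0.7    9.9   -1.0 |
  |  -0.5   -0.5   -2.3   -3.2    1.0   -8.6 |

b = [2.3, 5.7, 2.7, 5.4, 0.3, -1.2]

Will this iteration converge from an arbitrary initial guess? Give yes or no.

Write A = D+L+U with D = diag(9.4, -6.2, 9.2, -14.7, 9.9, -8.6).
Jacobi T = -D⁻¹(L+U): T[2,1] = -(3.3)/(9.2) = -0.3587; T[2,2] = 0.
  T[0,:] = [+0.0000 +0.2766 +0.4255 +0.0638 -0.4149 -0.0851]
  T[1,:] = [-0.0645 +0.0000 -0.3710 +0.0484 +0.5645 +0.0484]
  T[2,:] = [+0.3152 -0.3587 +0.0000 -0.4239 +0.1413 +0.1522]
  T[3,:] = [+0.1497 +0.0612 +0.1497 +0.0000 +0.2449 +0.2653]
  T[4,:] = [-0.3434 +0.0808 +0.2727 +0.0707 +0.0000 +0.1010]
  T[5,:] = [-0.0581 -0.0581 -0.2674 -0.3721 +0.1163 +0.0000]
|λ(T)| sorted: 0.8510, 0.4393, 0.3773, 0.3773, 0.2052, 0.2052.
spectral radius ρ = 0.8510; 0.8510 < 1, so it converges for any x₀.

yes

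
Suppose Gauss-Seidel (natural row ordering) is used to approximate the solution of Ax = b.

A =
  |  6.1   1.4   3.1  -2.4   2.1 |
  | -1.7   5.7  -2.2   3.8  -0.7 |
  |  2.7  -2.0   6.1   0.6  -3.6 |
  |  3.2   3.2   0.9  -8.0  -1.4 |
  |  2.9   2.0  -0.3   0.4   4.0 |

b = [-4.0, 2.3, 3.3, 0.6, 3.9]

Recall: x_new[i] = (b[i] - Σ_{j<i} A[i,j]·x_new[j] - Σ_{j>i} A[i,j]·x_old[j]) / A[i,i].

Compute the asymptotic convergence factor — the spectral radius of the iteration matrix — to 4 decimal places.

Write A = D+L+U with D = diag(6.1, 5.7, 6.1, -8, 4).
Gauss-Seidel: T = -(D+L)⁻¹U, row 0 first, T[0,3] = -(-2.4)/(6.1) = +0.3934; later rows by forward substitution.
  T[0,:] = [+0.0000  -0.2295  -0.5082  +0.3934  -0.3443]
  T[1,:] = [+0.0000  -0.0684  +0.2344  -0.5493  +0.0201]
  T[2,:] = [+0.0000  +0.0791  +0.3018  -0.4526  +0.7491]
  T[3,:] = [+0.0000  -0.1103  -0.0756  -0.1133  -0.2204]
  T[4,:] = [+0.0000  +0.2176  +0.2814  -0.0332  +0.3177]
|λ(T)| sorted: 0.9154, 0.2929, 0.2929, 0.0141, 0.0000.
spectral radius ρ = 0.9154; 0.9154 < 1, so it converges for any x₀.

0.9154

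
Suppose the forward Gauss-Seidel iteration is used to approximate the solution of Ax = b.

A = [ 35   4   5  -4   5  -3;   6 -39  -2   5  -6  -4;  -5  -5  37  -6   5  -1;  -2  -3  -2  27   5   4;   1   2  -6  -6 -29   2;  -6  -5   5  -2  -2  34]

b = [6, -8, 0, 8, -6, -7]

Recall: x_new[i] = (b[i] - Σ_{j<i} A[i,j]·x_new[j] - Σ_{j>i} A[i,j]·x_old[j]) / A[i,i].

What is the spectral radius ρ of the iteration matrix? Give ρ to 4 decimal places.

Split A = D + L + U, D = diag(35, -39, 37, 27, -29, 34).
T_GS = -(D+L)⁻¹U: row 0 first, T[0,3] = -(-4)/(35) = +0.1143; later rows by forward substitution.
  T[0,:] = [+0.0000, -0.1143, -0.1429, +0.1143, -0.1429, +0.0857]
  T[1,:] = [+0.0000, -0.0176, -0.0733, +0.1458, -0.1758, -0.0894]
  T[2,:] = [+0.0000, -0.0178, -0.0292, +0.1973, -0.1782, +0.0265]
  T[3,:] = [+0.0000, -0.0117, -0.0209, +0.0393, -0.2285, -0.1498]
  T[4,:] = [+0.0000, +0.0010, +0.0004, -0.0350, +0.0671, +0.0913]
  T[5,:] = [+0.0000, -0.0208, -0.0329, +0.0128, -0.0344, -0.0054]
|roots of det(T-λI)|: 0.1594, 0.1211, 0.1211, 0.0423, 0.0217, 0.0000.
ρ(T) = max|λ| = 0.1594; 0.1594 < 1, so it converges for any x₀.

0.1594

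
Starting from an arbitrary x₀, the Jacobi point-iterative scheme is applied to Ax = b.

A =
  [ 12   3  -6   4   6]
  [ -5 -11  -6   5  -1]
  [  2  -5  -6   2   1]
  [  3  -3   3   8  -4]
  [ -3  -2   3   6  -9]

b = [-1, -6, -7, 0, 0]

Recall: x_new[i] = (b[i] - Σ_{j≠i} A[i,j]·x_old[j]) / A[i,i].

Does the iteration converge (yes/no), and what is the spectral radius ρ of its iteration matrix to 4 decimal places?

Write A = D+L+U with D = diag(12, -11, -6, 8, -9).
Jacobi T = -D⁻¹(L+U): T[1,0] = -(-5)/(-11) = -0.4545; T[1,1] = 0.
  T[0,:] = [+0.0000  -0.2500  +0.5000  -0.3333  -0.5000]
  T[1,:] = [-0.4545  +0.0000  -0.5455  +0.4545  -0.0909]
  T[2,:] = [+0.3333  -0.8333  +0.0000  +0.3333  +0.1667]
  T[3,:] = [-0.3750  +0.3750  -0.3750  +0.0000  +0.5000]
  T[4,:] = [-0.3333  -0.2222  +0.3333  +0.6667  +0.0000]
|λ(T)| sorted: 1.1882, 0.7936, 0.7936, 0.6308, 0.2940.
spectral radius ρ = 1.1882; 1.1882 > 1: divergent.

no, ρ = 1.1882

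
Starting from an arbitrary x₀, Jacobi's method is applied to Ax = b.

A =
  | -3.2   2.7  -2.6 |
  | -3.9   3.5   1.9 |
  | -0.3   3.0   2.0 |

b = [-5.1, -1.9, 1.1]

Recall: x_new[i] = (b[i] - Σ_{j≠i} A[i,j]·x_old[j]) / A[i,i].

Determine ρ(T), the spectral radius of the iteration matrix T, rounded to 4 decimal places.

Split A = D + L + U, D = diag(-3.2, 3.5, 2).
T_J = -D⁻¹(L+U): T[0,1] = -(2.7)/(-3.2) = +0.8438; T[0,0] = 0.
  T[0,:] = [+0.0000, +0.8438, -0.8125]
  T[1,:] = [+1.1143, +0.0000, -0.5429]
  T[2,:] = [+0.1500, -1.5000, +0.0000]
|λ(T)| sorted: 1.5670, 0.9071, 0.9071.
ρ(T) = max|λ| = 1.5670; 1.5670 > 1 ⇒ diverges.

1.5670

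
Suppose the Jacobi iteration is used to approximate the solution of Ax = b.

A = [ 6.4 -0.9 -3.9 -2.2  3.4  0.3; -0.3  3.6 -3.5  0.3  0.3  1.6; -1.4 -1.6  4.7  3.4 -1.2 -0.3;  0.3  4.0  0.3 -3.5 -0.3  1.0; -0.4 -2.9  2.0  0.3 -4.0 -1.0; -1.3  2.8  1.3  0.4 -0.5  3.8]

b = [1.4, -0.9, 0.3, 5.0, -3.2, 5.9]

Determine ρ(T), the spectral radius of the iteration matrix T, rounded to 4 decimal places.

A = D + L + U where D = diag(6.4, 3.6, 4.7, -3.5, -4, 3.8).
Jacobi: T = -D⁻¹(L+U), T[0,3] = -(-2.2)/(6.4) = +0.3438; T[0,0] = 0.
  T[0,:] = [+0.0000, +0.1406, +0.6094, +0.3438, -0.5312, -0.0469]
  T[1,:] = [+0.0833, +0.0000, +0.9722, -0.0833, -0.0833, -0.4444]
  T[2,:] = [+0.2979, +0.3404, +0.0000, -0.7234, +0.2553, +0.0638]
  T[3,:] = [+0.0857, +1.1429, +0.0857, +0.0000, -0.0857, +0.2857]
  T[4,:] = [-0.1000, -0.7250, +0.5000, +0.0750, +0.0000, -0.2500]
  T[5,:] = [+0.3421, -0.7368, -0.3421, -0.1053, +0.1316, +0.0000]
eigenvalue magnitudes: 1.1390, 0.7768, 0.7768, 0.4565, 0.2510, 0.2510.
ρ = 1.1390; 1.1390 > 1: divergent.

1.1390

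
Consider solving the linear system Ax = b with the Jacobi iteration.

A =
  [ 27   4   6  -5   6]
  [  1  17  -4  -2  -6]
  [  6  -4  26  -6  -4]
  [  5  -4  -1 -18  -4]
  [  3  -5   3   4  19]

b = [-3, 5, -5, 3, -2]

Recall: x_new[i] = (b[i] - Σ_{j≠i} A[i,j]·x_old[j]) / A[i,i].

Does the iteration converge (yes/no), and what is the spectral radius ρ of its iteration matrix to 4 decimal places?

yes, ρ = 0.5589

A = D + L + U where D = diag(27, 17, 26, -18, 19).
Jacobi T = -D⁻¹(L+U): T[0,2] = -(6)/(27) = -0.2222; T[0,0] = 0.
  T[0,:] = [+0.0000  -0.1481  -0.2222  +0.1852  -0.2222]
  T[1,:] = [-0.0588  +0.0000  +0.2353  +0.1176  +0.3529]
  T[2,:] = [-0.2308  +0.1538  +0.0000  +0.2308  +0.1538]
  T[3,:] = [+0.2778  -0.2222  -0.0556  +0.0000  -0.2222]
  T[4,:] = [-0.1579  +0.2632  -0.1579  -0.2105  +0.0000]
eigenvalue magnitudes: 0.5589, 0.4054, 0.2270, 0.0878, 0.0878.
ρ(T) = max|λ| = 0.5589; 0.5589 < 1: convergent.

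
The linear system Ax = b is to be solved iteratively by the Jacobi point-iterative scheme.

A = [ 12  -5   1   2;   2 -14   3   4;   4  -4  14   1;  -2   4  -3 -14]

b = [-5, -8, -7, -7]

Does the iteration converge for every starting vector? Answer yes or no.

Write A = D+L+U with D = diag(12, -14, 14, -14).
Jacobi T = -D⁻¹(L+U): T[2,0] = -(4)/(14) = -0.2857; T[2,2] = 0.
  T[0,:] = [+0.0000, +0.4167, -0.0833, -0.1667]
  T[1,:] = [+0.1429, +0.0000, +0.2143, +0.2857]
  T[2,:] = [-0.2857, +0.2857, +0.0000, -0.0714]
  T[3,:] = [-0.1429, +0.2857, -0.2143, +0.0000]
|λ(T)| sorted: 0.6481, 0.2857, 0.2262, 0.2262.
spectral radius ρ = 0.6481; 0.6481 < 1 ⇒ converges.

yes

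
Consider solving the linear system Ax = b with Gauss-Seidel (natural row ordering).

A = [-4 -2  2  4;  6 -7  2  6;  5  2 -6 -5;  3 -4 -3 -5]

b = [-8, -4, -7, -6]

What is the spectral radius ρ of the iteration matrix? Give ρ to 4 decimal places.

1.1782

Write A = D+L+U with D = diag(-4, -7, -6, -5).
GS T = -(D+L)⁻¹U: row 0 first, T[0,3] = -(4)/(-4) = +1.0000; later rows by forward substitution.
  T[0,:] = [+0.0000  -0.5000  +0.5000  +1.0000]
  T[1,:] = [+0.0000  -0.4286  +0.7143  +1.7143]
  T[2,:] = [+0.0000  -0.5595  +0.6548  +0.5714]
  T[3,:] = [+0.0000  +0.3786  -0.6643  -1.1143]
eigenvalue magnitudes: 1.1782, 0.4308, 0.1407, 0.0000.
ρ = 1.1782; 1.1782 > 1, so it fails to converge.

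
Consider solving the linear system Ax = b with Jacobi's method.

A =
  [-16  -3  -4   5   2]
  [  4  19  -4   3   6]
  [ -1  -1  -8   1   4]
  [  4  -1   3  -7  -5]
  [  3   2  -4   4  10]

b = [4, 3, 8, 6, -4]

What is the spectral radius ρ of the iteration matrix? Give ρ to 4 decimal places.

Write A = D+L+U with D = diag(-16, 19, -8, -7, 10).
Jacobi T = -D⁻¹(L+U): T[2,4] = -(4)/(-8) = +0.5000; T[2,2] = 0.
  T[0,:] = [+0.0000  -0.1875  -0.2500  +0.3125  +0.1250]
  T[1,:] = [-0.2105  +0.0000  +0.2105  -0.1579  -0.3158]
  T[2,:] = [-0.1250  -0.1250  +0.0000  +0.1250  +0.5000]
  T[3,:] = [+0.5714  -0.1429  +0.4286  +0.0000  -0.7143]
  T[4,:] = [-0.3000  -0.2000  +0.4000  -0.4000  +0.0000]
moduli |λ_i(T)| = 0.9167, 0.7471, 0.3190, 0.3088, 0.1593.
ρ(T) = max|λ| = 0.9167; 0.9167 < 1: convergent.

0.9167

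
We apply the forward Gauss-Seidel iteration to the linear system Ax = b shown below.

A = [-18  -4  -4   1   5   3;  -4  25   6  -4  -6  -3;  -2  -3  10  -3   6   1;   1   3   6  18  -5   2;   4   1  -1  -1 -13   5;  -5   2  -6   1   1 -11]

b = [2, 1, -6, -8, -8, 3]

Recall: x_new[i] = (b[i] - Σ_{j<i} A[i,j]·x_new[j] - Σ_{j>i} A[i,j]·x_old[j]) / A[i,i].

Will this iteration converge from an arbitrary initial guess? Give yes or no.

yes

Write A = D+L+U with D = diag(-18, 25, 10, 18, -13, -11).
T_GS = -(D+L)⁻¹U: row 0 first, T[0,2] = -(-4)/(-18) = -0.2222; later rows by forward substitution.
  T[0,:] = [+0.0000 -0.2222 -0.2222 +0.0556 +0.2778 +0.1667]
  T[1,:] = [+0.0000 -0.0356 -0.2756 +0.1689 +0.2844 +0.1467]
  T[2,:] = [+0.0000 -0.0551 -0.1271 +0.3618 -0.4591 -0.0227]
  T[3,:] = [+0.0000 +0.0366 +0.1006 -0.1518 +0.3680 -0.1373]
  T[4,:] = [+0.0000 -0.0697 -0.0875 +0.0139 +0.1144 +0.4595]
  T[5,:] = [+0.0000 +0.1216 +0.1214 -0.2044 +0.2197 -0.0074]
eigenvalue magnitudes: 0.6880, 0.3571, 0.2237, 0.2237, 0.0632, 0.0000.
spectral radius ρ = 0.6880; 0.6880 < 1: convergent.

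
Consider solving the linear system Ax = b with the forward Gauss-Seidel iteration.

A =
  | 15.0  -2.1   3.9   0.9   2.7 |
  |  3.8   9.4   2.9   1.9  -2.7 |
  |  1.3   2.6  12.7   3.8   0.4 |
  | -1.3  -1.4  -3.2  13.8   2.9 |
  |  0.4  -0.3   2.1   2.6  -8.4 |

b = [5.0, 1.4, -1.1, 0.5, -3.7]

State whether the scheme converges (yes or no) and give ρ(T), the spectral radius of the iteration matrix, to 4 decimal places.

yes, ρ = 0.2319

A = D + L + U where D = diag(15, 9.4, 12.7, 13.8, -8.4).
T_GS = -(D+L)⁻¹U: row 0 first, T[0,3] = -(0.9)/(15) = -0.0600; later rows by forward substitution.
  T[0,:] = [+0.0000, +0.1400, -0.2600, -0.0600, -0.1800]
  T[1,:] = [+0.0000, -0.0566, -0.2034, -0.1779, +0.3600]
  T[2,:] = [+0.0000, -0.0027, +0.0683, -0.2567, -0.0868]
  T[3,:] = [+0.0000, +0.0068, -0.0293, -0.0832, -0.2107]
  T[4,:] = [+0.0000, +0.0101, +0.0029, -0.0864, -0.1083]
|λ(T)| sorted: 0.2319, 0.1244, 0.1123, 0.0399, 0.0000.
ρ(T) = max|λ| = 0.2319; 0.2319 < 1, so it converges for any x₀.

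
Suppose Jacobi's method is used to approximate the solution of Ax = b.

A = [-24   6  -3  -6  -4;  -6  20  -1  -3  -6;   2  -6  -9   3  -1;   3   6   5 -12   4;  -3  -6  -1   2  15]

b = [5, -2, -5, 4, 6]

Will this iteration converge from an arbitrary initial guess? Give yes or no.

yes

Write A = D+L+U with D = diag(-24, 20, -9, -12, 15).
Jacobi: T = -D⁻¹(L+U), T[1,0] = -(-6)/(20) = +0.3000; T[1,1] = 0.
  T[0,:] = [+0.0000  +0.2500  -0.1250  -0.2500  -0.1667]
  T[1,:] = [+0.3000  +0.0000  +0.0500  +0.1500  +0.3000]
  T[2,:] = [+0.2222  -0.6667  +0.0000  +0.3333  -0.1111]
  T[3,:] = [+0.2500  +0.5000  +0.4167  +0.0000  +0.3333]
  T[4,:] = [+0.2000  +0.4000  +0.0667  -0.1333  +0.0000]
|roots of det(T-λI)|: 0.6108, 0.3459, 0.3246, 0.3246, 0.0714.
spectral radius ρ = 0.6108; 0.6108 < 1 ⇒ converges.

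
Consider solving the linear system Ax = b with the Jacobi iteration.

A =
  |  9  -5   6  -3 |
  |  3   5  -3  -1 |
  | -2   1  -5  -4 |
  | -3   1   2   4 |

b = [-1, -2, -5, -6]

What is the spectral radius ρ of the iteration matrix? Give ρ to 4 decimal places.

Split A = D + L + U, D = diag(9, 5, -5, 4).
Jacobi: T = -D⁻¹(L+U), T[3,1] = -(1)/(4) = -0.2500; T[3,3] = 0.
  T[0,:] = [+0.0000, +0.5556, -0.6667, +0.3333]
  T[1,:] = [-0.6000, +0.0000, +0.6000, +0.2000]
  T[2,:] = [-0.4000, +0.2000, +0.0000, -0.8000]
  T[3,:] = [+0.7500, -0.2500, -0.5000, +0.0000]
|λ(T)| sorted: 1.1226, 0.7341, 0.7341, 0.0643.
spectral radius ρ = 1.1226; 1.1226 > 1 ⇒ diverges.

1.1226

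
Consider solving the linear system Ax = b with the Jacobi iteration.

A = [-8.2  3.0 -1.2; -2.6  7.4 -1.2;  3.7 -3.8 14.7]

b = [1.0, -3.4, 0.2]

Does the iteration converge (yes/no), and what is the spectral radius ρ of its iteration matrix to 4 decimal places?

Diagonal D = diag(-8.2, 7.4, 14.7); L, U strict lower/upper.
T_J = -D⁻¹(L+U): T[0,2] = -(-1.2)/(-8.2) = -0.1463; T[0,0] = 0.
  T[0,:] = [+0.0000  +0.3659  -0.1463]
  T[1,:] = [+0.3514  +0.0000  +0.1622]
  T[2,:] = [-0.2517  +0.2585  +0.0000]
|λ(T)| sorted: 0.5122, 0.3586, 0.1537.
ρ(T) = max|λ| = 0.5122; 0.5122 < 1 ⇒ converges.

yes, ρ = 0.5122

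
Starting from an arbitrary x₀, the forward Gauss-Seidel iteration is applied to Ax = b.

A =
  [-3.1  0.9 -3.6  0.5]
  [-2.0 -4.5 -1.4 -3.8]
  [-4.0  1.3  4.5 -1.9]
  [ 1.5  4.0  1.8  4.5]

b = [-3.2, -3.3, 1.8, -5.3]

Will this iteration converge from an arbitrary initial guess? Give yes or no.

no

Let D = diag(-3.1, -4.5, 4.5, 4.5); L, U the strict triangles.
Gauss-Seidel: T = -(D+L)⁻¹U, row 0 first, T[0,1] = -(0.9)/(-3.1) = +0.2903; later rows by forward substitution.
  T[0,:] = [+0.0000  +0.2903  -1.1613  +0.1613]
  T[1,:] = [+0.0000  -0.1290  +0.2050  -0.9161]
  T[2,:] = [+0.0000  +0.2953  -1.0915  +0.8303]
  T[3,:] = [+0.0000  -0.1002  +0.6415  +0.4285]
|roots of det(T-λI)|: 1.4985, 0.7182, 0.0118, 0.0000.
ρ = 1.4985; 1.4985 > 1, so it fails to converge.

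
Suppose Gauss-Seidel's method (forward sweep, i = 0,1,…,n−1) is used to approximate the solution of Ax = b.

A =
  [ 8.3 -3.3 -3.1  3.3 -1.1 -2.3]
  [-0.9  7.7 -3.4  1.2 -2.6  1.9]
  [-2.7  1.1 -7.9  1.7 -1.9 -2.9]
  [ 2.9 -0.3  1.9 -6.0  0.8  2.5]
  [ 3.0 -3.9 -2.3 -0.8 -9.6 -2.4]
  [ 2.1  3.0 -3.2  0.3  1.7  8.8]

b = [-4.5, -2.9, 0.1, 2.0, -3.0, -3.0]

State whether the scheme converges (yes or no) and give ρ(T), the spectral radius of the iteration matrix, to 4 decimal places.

Split A = D + L + U, D = diag(8.3, 7.7, -7.9, -6, -9.6, 8.8).
GS T = -(D+L)⁻¹U: row 0 first, T[0,5] = -(-2.3)/(8.3) = +0.2771; later rows by forward substitution.
  T[0,:] = [+0.0000  +0.3976  +0.3735  -0.3976  +0.1325  +0.2771]
  T[1,:] = [+0.0000  +0.0465  +0.4852  -0.2023  +0.3532  -0.2144]
  T[2,:] = [+0.0000  -0.1294  -0.0601  +0.3229  -0.2366  -0.4916]
  T[3,:] = [+0.0000  +0.1489  +0.1372  -0.0798  +0.1048  +0.4056]
  T[4,:] = [+0.0000  +0.1240  -0.0774  -0.1128  -0.0541  +0.0077]
  T[5,:] = [+0.0000  -0.1868  -0.2661  +0.3058  -0.2312  -0.1871]
moduli |λ_i(T)| = 0.6345, 0.3594, 0.2705, 0.1846, 0.0264, 0.0000.
ρ(T) = max|λ| = 0.6345; 0.6345 < 1: convergent.

yes, ρ = 0.6345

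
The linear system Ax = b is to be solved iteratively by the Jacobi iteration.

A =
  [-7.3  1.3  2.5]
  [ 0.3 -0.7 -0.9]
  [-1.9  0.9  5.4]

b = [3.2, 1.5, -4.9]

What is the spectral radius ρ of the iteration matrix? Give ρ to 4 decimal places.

0.7432

Diagonal D = diag(-7.3, -0.7, 5.4); L, U strict lower/upper.
Jacobi: T = -D⁻¹(L+U), T[1,0] = -(0.3)/(-0.7) = +0.4286; T[1,1] = 0.
  T[0,:] = [+0.0000, +0.1781, +0.3425]
  T[1,:] = [+0.4286, +0.0000, -1.2857]
  T[2,:] = [+0.3519, -0.1667, +0.0000]
moduli |λ_i(T)| = 0.7432, 0.3759, 0.3759.
ρ(T) = max|λ| = 0.7432; 0.7432 < 1, so it converges for any x₀.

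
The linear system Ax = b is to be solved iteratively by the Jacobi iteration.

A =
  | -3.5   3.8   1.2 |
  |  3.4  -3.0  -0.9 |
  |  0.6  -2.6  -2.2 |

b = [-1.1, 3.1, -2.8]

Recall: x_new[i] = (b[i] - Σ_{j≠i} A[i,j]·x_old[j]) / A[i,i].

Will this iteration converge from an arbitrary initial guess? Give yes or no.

A = D + L + U where D = diag(-3.5, -3, -2.2).
Jacobi T = -D⁻¹(L+U): T[2,1] = -(-2.6)/(-2.2) = -1.1818; T[2,2] = 0.
  T[0,:] = [+0.0000 +1.0857 +0.3429]
  T[1,:] = [+1.1333 +0.0000 -0.3000]
  T[2,:] = [+0.2727 -1.1818 +0.0000]
|roots of det(T-λI)|: 1.4354, 1.0828, 0.3526.
spectral radius ρ = 1.4354; 1.4354 > 1: divergent.

no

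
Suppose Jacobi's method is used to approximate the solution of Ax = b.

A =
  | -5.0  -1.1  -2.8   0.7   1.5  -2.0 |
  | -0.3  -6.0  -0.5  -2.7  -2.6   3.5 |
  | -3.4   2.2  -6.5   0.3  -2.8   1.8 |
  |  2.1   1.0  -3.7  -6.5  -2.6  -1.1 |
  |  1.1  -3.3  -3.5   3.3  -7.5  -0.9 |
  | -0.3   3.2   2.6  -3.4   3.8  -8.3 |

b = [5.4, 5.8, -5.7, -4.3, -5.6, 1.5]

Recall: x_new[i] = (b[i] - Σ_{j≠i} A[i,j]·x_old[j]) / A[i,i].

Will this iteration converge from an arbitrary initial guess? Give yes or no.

no

Diagonal D = diag(-5, -6, -6.5, -6.5, -7.5, -8.3); L, U strict lower/upper.
Jacobi T = -D⁻¹(L+U): T[3,0] = -(2.1)/(-6.5) = +0.3231; T[3,3] = 0.
  T[0,:] = [+0.0000  -0.2200  -0.5600  +0.1400  +0.3000  -0.4000]
  T[1,:] = [-0.0500  +0.0000  -0.0833  -0.4500  -0.4333  +0.5833]
  T[2,:] = [-0.5231  +0.3385  +0.0000  +0.0462  -0.4308  +0.2769]
  T[3,:] = [+0.3231  +0.1538  -0.5692  +0.0000  -0.4000  -0.1692]
  T[4,:] = [+0.1467  -0.4400  -0.4667  +0.4400  +0.0000  -0.1200]
  T[5,:] = [-0.0361  +0.3855  +0.3133  -0.4096  +0.4578  +0.0000]
|eigenvalues of T|: 1.1692, 0.6378, 0.6378, 0.5306, 0.5306, 0.2025.
spectral radius ρ = 1.1692; 1.1692 > 1, so it fails to converge.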